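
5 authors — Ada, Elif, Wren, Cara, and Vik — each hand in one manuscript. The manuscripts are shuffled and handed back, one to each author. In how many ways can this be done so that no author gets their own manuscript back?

Let Aᵢ be the assignments in which author i gets their own manuscript. We want the size of the complement of A₁∪…∪A_5.
By inclusion–exclusion this is Σ_{j=0}^{5} (−1)^j C(5,j)·(5−j)!.
Computing: 120 − 120 + 60 − 20 + 5 − 1 = 44.

44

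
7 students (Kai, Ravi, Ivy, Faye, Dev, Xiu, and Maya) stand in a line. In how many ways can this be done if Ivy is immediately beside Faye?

Treat {Ivy, Faye} as a single unit. There are 6 units to order, and the pair itself can be ordered 2 ways.
That gives 2 × 6! = 2 × 720 = 1440.

1440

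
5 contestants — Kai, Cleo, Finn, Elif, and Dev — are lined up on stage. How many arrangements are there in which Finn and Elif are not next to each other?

There are 5! = 120 arrangements in all. If Finn and Elif are adjacent, merging them into one block gives 2·(4)! = 48 arrangements.
So 120 − 48 = 72 arrangements keep them apart.

72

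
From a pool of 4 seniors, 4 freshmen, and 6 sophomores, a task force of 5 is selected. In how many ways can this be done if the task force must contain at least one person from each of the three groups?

Total 5-person selections from all 14: C(14,5) = 2002.
Subtract selections that omit an entire group: no seniors → C(10,5) = 252; no freshmen → C(10,5) = 252; no sophomores → C(8,5) = 56.
Add back selections omitting two groups (i.e. drawn from a single group): C(4,5) + C(4,5) + C(6,5) = 6.
By inclusion–exclusion: 2002 − 560 + 6 = 1448.

1448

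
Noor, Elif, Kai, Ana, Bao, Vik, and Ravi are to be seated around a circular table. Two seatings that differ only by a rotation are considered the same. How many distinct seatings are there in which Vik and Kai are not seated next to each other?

All circular seatings of 7 people number (6)! = 720.
Those with Vik next to Kai: fuse the pair into one unit and seat 6 units around a circle — 2·(5)! = 240.
Subtracting, 720 − 240 = 480.

480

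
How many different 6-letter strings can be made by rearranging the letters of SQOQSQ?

The 6 letters of SQOQSQ have repeats: Q appearing 3 times and S appearing twice.
So there are 6! / (3!·2!) = 60 distinguishable arrangements.

60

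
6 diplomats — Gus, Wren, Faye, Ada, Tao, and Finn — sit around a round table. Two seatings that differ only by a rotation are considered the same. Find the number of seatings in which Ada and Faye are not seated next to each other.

72

Without the restriction there are (5)! = 120 seatings.
Those with Ada next to Faye: fuse the pair into one unit and seat 5 units around a circle — 2·(4)! = 48.
Subtracting, 120 − 48 = 72.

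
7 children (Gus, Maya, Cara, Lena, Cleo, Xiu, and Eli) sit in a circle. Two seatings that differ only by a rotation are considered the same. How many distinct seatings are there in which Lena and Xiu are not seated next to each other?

Without the restriction there are (6)! = 720 seatings.
Seatings with Lena beside Xiu: treat them as a block with 2 internal orders, giving 2 × (5)! = 240.
Subtracting, 720 − 240 = 480.

480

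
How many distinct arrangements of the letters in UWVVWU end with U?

30

Fix U in the last position and arrange the remaining 5 letters.
Those 5 letters have V appearing twice and W appearing twice, giving (5)!/(2!·2!) = 30.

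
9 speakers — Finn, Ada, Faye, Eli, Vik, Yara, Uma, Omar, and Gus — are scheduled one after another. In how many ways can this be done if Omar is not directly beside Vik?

282240

There are 9! = 362880 arrangements in all. If Omar and Vik are adjacent, merging them into one block gives 2·(8)! = 80640 arrangements.
Complementary counting: 362880 − 80640 = 282240.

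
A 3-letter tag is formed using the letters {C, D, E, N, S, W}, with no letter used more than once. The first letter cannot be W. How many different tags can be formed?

The first letter has 6−1 = 5 choices (anything except W).
The remaining 2 letters are filled from the other 5 symbols without repetition: 5 × 4 = 20.
Total: 5 × 20 = 100.

100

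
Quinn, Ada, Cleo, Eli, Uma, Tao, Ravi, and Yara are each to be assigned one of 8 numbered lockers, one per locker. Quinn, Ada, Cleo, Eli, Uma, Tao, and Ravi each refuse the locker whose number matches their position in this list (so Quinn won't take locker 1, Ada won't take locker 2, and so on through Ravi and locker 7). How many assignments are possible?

Let Aᵢ (for 1 ≤ i ≤ 7) be the placements that put person i in their forbidden locker. Any j of these fix j positions, leaving (8−j)! ways to fill the rest, and there are C(7,j) ways to pick which j.
By inclusion–exclusion, the number of valid placements is Σ_{j=0}^{7} (−1)^j C(7,j)·(8−j)!.
Computing: 40320 − 35280 + 15120 − 4200 + 840 − 126 + 14 − 1 = 16687.

16687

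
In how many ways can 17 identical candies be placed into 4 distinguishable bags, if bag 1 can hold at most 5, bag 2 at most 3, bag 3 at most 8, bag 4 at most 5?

34

Ignoring the caps, the number of non-negative solutions to x_1+…+x_4 = 17 is C(20,3) = 1140.
Subtract solutions that violate a single cap (substitute x_i' = x_i − (cap_i+1)): x_1 ≥ 6 gives C(14,3) = 364; x_2 ≥ 4 gives C(16,3) = 560; x_3 ≥ 9 gives C(11,3) = 165; x_4 ≥ 6 gives C(14,3) = 364. Together 1453.
Add back pairs where two caps are both exceeded: 120 + 10 + 56 + 35 + 120 + 10 = 351.
Subtract triples: 0 + 4 + 0 + 0 = 4.
By inclusion–exclusion the count is 1140 − 1453 + 351 − 4 = 34.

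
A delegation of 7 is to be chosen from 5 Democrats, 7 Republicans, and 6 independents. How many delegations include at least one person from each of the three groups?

28987

Total 7-person selections from all 18: C(18,7) = 31824.
Selections missing a whole group: no Democrats → C(13,7) = 1716; no Republicans → C(11,7) = 330; no independents → C(12,7) = 792.
Add back selections omitting two groups (i.e. drawn from a single group): C(5,7) + C(7,7) + C(6,7) = 1.
By inclusion–exclusion: 31824 − 2838 + 1 = 28987.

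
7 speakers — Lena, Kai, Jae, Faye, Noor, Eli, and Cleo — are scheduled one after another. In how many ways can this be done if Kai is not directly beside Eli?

3600

Of the 7! = 5040 arrangements, those with Kai and Eli adjacent number 2 × 6! = 1440 (treat the pair as a block with 2 internal orders).
Complementary counting: 5040 − 1440 = 3600.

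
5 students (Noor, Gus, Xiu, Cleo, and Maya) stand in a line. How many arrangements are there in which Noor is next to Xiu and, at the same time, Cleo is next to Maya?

24

Treat {Noor,Xiu} as one block (2 orders) and {Cleo,Maya} as another (2 orders).
That leaves 3 units to arrange: 2 × 2 × 3! = 4 × 6 = 24.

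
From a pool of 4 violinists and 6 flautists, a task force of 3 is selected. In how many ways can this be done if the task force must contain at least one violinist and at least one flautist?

With no constraint there are C(10,3) = 120 possible selections.
Selections missing a whole group: no violinists → C(6,3) = 20; no flautists → C(4,3) = 4.
Both groups omitted at once is impossible, so 120 − 24 = 96.

96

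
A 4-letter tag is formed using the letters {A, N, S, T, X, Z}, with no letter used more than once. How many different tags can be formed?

360

This is a permutation of 4 out of 6: P(6,4) = 6!/2!.
That product is 6 × 5 × 4 × 3 = 360.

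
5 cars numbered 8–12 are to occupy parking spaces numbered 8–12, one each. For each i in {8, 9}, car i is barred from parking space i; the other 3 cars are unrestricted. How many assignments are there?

78

Let Aᵢ (for i ∈ {8, 9}) be the placements that put car i in its forbidden parking space. Any j of these fix j positions, leaving (5−j)! ways to fill the rest, and there are C(2,j) ways to pick which j.
By inclusion–exclusion, the number of valid placements is Σ_{j=0}^{2} (−1)^j C(2,j)·(5−j)!.
Computing: 120 − 48 + 6 = 78.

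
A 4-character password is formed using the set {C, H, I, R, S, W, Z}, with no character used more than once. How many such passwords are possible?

840

Choose and order 4 of the 7 symbols: the first character has 7 options, the next 6, then 5, 4.
That product is 7 × 6 × 5 × 4 = 840.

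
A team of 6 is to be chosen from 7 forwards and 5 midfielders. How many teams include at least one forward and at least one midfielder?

Total 6-person selections from all 12: C(12,6) = 924.
Subtract selections that omit an entire group: no forwards → C(5,6) = 0; no midfielders → C(7,6) = 7.
Both groups omitted at once is impossible, so 924 − 7 = 917.

917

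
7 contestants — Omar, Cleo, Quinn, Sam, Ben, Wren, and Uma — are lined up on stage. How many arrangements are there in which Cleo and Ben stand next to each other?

1440

Glue Cleo and Ben into one block (2 internal orders), leaving 6 units to arrange in a row.
That gives 2 × 6! = 2 × 720 = 1440.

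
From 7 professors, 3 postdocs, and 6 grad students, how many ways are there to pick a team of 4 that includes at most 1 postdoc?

1573

Split by how many postdocs are chosen (0 through 1).
Sum: C(3,0)·C(13,4) + C(3,1)·C(13,3) = 715 + 858 = 1573.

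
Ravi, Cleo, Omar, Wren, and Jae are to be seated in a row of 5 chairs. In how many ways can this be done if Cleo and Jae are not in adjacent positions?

Of the 5! = 120 arrangements, those with Cleo and Jae adjacent number 2 × 4! = 48 (treat the pair as a block with 2 internal orders).
Complementary counting: 120 − 48 = 72.

72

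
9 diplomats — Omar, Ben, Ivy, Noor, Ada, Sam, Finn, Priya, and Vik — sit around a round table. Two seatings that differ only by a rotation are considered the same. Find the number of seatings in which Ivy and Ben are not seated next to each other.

Without the restriction there are (8)! = 40320 seatings.
Those with Ivy next to Ben: fuse the pair into one unit and seat 8 units around a circle — 2·(7)! = 10080.
Subtracting, 40320 − 10080 = 30240.

30240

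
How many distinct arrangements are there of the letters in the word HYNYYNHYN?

HYNYYNHYN has 9 letters with H appearing twice, N appearing 3 times, and Y appearing 4 times.
The number of distinct arrangements is 9!/(4!·3!·2!) = 362880/288 = 1260.

1260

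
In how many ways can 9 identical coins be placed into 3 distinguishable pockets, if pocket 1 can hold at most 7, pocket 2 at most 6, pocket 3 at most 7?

43

By stars and bars, unrestricted non-negative solutions to x_1+…+x_3 = 9 number C(9+2,2) = 55.
Subtract solutions that violate a single cap (substitute x_i' = x_i − (cap_i+1)): x_1 ≥ 8 gives C(3,2) = 3; x_2 ≥ 7 gives C(4,2) = 6; x_3 ≥ 8 gives C(3,2) = 3. Together 12.
No two caps can be exceeded simultaneously, so the pair terms are all 0.
By inclusion–exclusion the count is 55 − 12 + 0 = 43.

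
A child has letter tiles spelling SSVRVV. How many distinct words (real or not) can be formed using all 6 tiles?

60

SSVRVV has 6 letters with S appearing twice and V appearing 3 times.
So there are 6! / (3!·2!) = 60 distinguishable arrangements.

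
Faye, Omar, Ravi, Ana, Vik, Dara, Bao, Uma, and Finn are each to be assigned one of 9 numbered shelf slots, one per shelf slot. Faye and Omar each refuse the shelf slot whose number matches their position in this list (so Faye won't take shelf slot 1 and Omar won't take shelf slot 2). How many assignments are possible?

287280

Let Aᵢ (for i ∈ {1, 2}) be the placements that put person i in their forbidden shelf slot. Any j of these fix j positions, leaving (9−j)! ways to fill the rest, and there are C(2,j) ways to pick which j.
By inclusion–exclusion, the number of valid placements is Σ_{j=0}^{2} (−1)^j C(2,j)·(9−j)!.
Computing: 362880 − 80640 + 5040 = 287280.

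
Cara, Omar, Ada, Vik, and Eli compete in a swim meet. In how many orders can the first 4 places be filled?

120

This is an ordered selection of 4 from 5: P(5,4).
That gives 5 × 4 × 3 × 2 = 120.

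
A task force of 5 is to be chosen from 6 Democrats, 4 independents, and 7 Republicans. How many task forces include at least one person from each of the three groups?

Total 5-person selections from all 17: C(17,5) = 6188.
Subtract selections that omit an entire group: no Democrats → C(11,5) = 462; no independents → C(13,5) = 1287; no Republicans → C(10,5) = 252.
Add back selections omitting two groups (i.e. drawn from a single group): C(6,5) + C(4,5) + C(7,5) = 27.
By inclusion–exclusion: 6188 − 2001 + 27 = 4214.

4214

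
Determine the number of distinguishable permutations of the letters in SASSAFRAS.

The 9 letters of SASSAFRAS have repeats: A appearing 3 times and S appearing 4 times.
So there are 9! / (4!·3!) = 2520 distinguishable arrangements.

2520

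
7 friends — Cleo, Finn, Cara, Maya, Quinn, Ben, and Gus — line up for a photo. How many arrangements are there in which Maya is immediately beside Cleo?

1440

Glue Maya and Cleo into one block (2 internal orders), leaving 6 units to arrange in a row.
That gives 2 × 6! = 2 × 720 = 1440.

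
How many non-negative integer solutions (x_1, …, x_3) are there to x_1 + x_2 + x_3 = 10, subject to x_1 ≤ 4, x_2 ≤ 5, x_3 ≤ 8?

27

Without the upper bounds there are C(12,2) = 66 ways to split 10 among 3 variables.
Subtract solutions that violate a single cap (substitute x_i' = x_i − (cap_i+1)): x_1 ≥ 5 gives C(7,2) = 21; x_2 ≥ 6 gives C(6,2) = 15; x_3 ≥ 9 gives C(3,2) = 3. Together 39.
No two caps can be exceeded simultaneously, so the pair terms are all 0.
By inclusion–exclusion the count is 66 − 39 + 0 = 27.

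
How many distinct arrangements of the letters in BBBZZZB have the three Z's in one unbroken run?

Treat the 3 copies of Z as a single block. The multiset to arrange is then {ZZZ, B, B, B, B}, 5 items in all.
That gives (5)!/(4!) = 5 arrangements.

5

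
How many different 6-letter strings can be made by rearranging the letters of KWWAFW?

120

The 6 letters of KWWAFW have repeats: W appearing 3 times.
Dividing 6! = 720 by 3! = 6 for the repeated letters gives 120.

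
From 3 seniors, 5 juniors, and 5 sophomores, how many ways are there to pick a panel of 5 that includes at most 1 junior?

Split by how many juniors are chosen (0 through 1).
Sum: C(5,0)·C(8,5) + C(5,1)·C(8,4) = 56 + 350 = 406.

406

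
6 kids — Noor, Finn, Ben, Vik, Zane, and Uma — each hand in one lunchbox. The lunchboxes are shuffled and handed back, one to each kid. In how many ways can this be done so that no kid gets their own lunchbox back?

This is the derangement count D_6: permutations of 6 items with no fixed point.
By inclusion–exclusion this is Σ_{j=0}^{6} (−1)^j C(6,j)·(6−j)!.
Computing: 720 − 720 + 360 − 120 + 30 − 6 + 1 = 265.

265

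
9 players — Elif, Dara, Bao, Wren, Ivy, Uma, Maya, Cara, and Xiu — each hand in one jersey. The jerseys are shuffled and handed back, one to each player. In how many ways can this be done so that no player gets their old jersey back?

Count assignments avoiding every fixed point. For any j of the 9 players fixed to their old jersey, the other 9−j can be arranged in (9−j)! ways.
By inclusion–exclusion this is Σ_{j=0}^{9} (−1)^j C(9,j)·(9−j)!.
Computing: 362880 − 362880 + 181440 − 60480 + 15120 − 3024 + 504 − 72 + 9 − 1 = 133496.

133496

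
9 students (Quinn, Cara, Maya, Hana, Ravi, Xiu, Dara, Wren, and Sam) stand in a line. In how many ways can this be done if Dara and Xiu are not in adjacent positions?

282240

There are 9! = 362880 arrangements in all. If Dara and Xiu are adjacent, merging them into one block gives 2·(8)! = 80640 arrangements.
So 362880 − 80640 = 282240 arrangements keep them apart.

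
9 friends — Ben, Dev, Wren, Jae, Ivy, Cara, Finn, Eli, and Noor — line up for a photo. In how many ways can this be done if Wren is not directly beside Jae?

282240

There are 9! = 362880 arrangements in all. If Wren and Jae are adjacent, merging them into one block gives 2·(8)! = 80640 arrangements.
So 362880 − 80640 = 282240 arrangements keep them apart.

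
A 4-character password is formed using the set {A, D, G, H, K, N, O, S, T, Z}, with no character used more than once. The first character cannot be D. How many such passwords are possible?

4536

The first character has 10−1 = 9 choices (anything except D).
The remaining 3 characters are filled from the other 9 symbols without repetition: 9 × 8 × 7 = 504.
Total: 9 × 504 = 4536.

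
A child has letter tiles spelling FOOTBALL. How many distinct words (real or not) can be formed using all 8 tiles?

The 8 letters of FOOTBALL have repeats: L appearing twice and O appearing twice.
So there are 8! / (2!·2!) = 10080 distinguishable arrangements.

10080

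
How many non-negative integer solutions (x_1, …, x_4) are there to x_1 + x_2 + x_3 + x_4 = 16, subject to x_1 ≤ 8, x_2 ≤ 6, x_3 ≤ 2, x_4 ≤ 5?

46

By stars and bars, unrestricted non-negative solutions to x_1+…+x_4 = 16 number C(16+3,3) = 969.
Subtract solutions that violate a single cap (substitute x_i' = x_i − (cap_i+1)): x_1 ≥ 9 gives C(10,3) = 120; x_2 ≥ 7 gives C(12,3) = 220; x_3 ≥ 3 gives C(16,3) = 560; x_4 ≥ 6 gives C(13,3) = 286. Together 1186.
Add back pairs where two caps are both exceeded: 1 + 35 + 4 + 84 + 20 + 120 = 264.
Subtract triples: 0 + 0 + 0 + 1 = 1.
By inclusion–exclusion the count is 969 − 1186 + 264 − 1 = 46.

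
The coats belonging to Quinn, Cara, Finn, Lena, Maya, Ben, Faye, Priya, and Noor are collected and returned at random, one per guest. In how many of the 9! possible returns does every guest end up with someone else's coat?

133496

Count assignments avoiding every fixed point. For any j of the 9 guests fixed to their own coat, the other 9−j can be arranged in (9−j)! ways.
By inclusion–exclusion this is Σ_{j=0}^{9} (−1)^j C(9,j)·(9−j)!.
Computing: 362880 − 362880 + 181440 − 60480 + 15120 − 3024 + 504 − 72 + 9 − 1 = 133496.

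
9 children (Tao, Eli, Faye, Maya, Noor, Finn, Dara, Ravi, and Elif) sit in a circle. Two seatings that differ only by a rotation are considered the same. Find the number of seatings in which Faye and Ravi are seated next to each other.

Treat {Faye, Ravi} as one unit (2 internal orders) and seat the resulting 8 units around the table: (7)! circular arrangements.
So 2 × (7)! = 2 × 5040 = 10080.

10080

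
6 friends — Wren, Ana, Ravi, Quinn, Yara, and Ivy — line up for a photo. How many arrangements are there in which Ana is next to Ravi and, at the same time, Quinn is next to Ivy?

96

Treat {Ana,Ravi} as one block (2 orders) and {Quinn,Ivy} as another (2 orders).
That leaves 4 units to arrange: 2 × 2 × 4! = 4 × 24 = 96.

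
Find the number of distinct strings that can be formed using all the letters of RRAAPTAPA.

3780

Letter multiplicities in RRAAPTAPA: A×4, P×2, R×2, T×1.
The number of distinct arrangements is 9!/(4!·2!·2!) = 362880/96 = 3780.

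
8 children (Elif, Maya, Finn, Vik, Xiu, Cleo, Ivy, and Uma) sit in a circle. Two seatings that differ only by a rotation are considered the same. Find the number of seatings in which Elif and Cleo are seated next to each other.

1440

Glue Elif and Cleo into a block (2 internal orders). Seating 7 units around a circle gives (6)! arrangements.
So 2 × (6)! = 2 × 720 = 1440.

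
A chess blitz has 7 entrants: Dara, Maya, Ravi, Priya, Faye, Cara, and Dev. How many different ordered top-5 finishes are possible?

2520

This is an ordered selection of 5 from 7: P(7,5).
That gives 7 × 6 × 5 × 4 × 3 = 2520.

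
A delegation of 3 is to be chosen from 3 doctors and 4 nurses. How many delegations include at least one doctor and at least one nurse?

Total 3-person selections from all 7: C(7,3) = 35.
Selections missing a whole group: no doctors → C(4,3) = 4; no nurses → C(3,3) = 1.
Both groups omitted at once is impossible, so 35 − 5 = 30.

30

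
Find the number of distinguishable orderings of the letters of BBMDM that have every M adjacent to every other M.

12

Treat the 2 copies of M as a single block. The multiset to arrange is then {MM, B, B, D}, 4 items in all.
That gives (4)!/(2!) = 12 arrangements.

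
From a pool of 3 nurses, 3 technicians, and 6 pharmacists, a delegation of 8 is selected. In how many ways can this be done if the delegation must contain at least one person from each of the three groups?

Total 8-person selections from all 12: C(12,8) = 495.
Selections missing a whole group: no nurses → C(9,8) = 9; no technicians → C(9,8) = 9; no pharmacists → C(6,8) = 0.
Add back selections omitting two groups (i.e. drawn from a single group): C(3,8) + C(3,8) + C(6,8) = 0.
By inclusion–exclusion: 495 − 18 + 0 = 477.

477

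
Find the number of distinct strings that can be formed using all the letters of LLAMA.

Letter multiplicities in LLAMA: A×2, L×2, M×1.
So there are 5! / (2!·2!) = 30 distinguishable arrangements.

30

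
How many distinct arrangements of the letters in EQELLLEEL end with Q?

With the last slot taken by Q, it remains to arrange the other 8 letters (EELLLEEL).
Those 8 letters have E appearing 4 times and L appearing 4 times, giving (8)!/(4!·4!) = 70.

70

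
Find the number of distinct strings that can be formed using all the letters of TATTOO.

TATTOO has 6 letters with O appearing twice and T appearing 3 times.
So there are 6! / (3!·2!) = 60 distinguishable arrangements.

60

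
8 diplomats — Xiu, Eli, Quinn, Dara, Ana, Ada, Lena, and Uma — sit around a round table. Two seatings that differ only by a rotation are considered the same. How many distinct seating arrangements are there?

5040

Fix one person's seat to break rotational symmetry; the remaining 7 people can be arranged in (7)! = 5040 ways.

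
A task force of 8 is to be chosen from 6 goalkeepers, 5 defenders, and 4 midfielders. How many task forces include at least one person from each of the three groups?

With no constraint there are C(15,8) = 6435 possible selections.
Selections missing a whole group: no goalkeepers → C(9,8) = 9; no defenders → C(10,8) = 45; no midfielders → C(11,8) = 165.
Add back selections omitting two groups (i.e. drawn from a single group): C(6,8) + C(5,8) + C(4,8) = 0.
By inclusion–exclusion: 6435 − 219 + 0 = 6216.

6216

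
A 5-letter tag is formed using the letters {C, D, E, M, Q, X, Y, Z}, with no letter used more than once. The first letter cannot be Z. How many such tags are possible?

The first letter has 8−1 = 7 choices (anything except Z).
The remaining 4 letters are filled from the other 7 symbols without repetition: 7 × 6 × 5 × 4 = 840.
Total: 7 × 840 = 5880.

5880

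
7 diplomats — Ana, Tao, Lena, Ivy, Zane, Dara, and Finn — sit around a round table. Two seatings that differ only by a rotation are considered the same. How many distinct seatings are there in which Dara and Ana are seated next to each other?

240

Glue Dara and Ana into a block (2 internal orders). Seating 6 units around a circle gives (5)! arrangements.
So 2 × (5)! = 2 × 120 = 240.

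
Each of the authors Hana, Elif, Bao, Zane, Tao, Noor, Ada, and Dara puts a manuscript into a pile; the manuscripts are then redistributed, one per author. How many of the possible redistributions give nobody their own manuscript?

14833

This is the derangement count D_8: permutations of 8 items with no fixed point.
By inclusion–exclusion this is Σ_{j=0}^{8} (−1)^j C(8,j)·(8−j)!.
Computing: 40320 − 40320 + 20160 − 6720 + 1680 − 336 + 56 − 8 + 1 = 14833.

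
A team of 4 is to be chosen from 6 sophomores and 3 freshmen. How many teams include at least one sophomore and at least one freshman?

Unrestricted: C(9,4) = 126 ways to pick any 4 of the 9.
Subtract selections that omit an entire group: no sophomores → C(3,4) = 0; no freshmen → C(6,4) = 15.
Both groups omitted at once is impossible, so 126 − 15 = 111.

111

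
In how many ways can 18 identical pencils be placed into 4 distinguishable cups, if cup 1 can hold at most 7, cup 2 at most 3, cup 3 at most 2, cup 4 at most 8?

10

By stars and bars, unrestricted non-negative solutions to x_1+…+x_4 = 18 number C(18+3,3) = 1330.
Subtract solutions that violate a single cap (substitute x_i' = x_i − (cap_i+1)): x_1 ≥ 8 gives C(13,3) = 286; x_2 ≥ 4 gives C(17,3) = 680; x_3 ≥ 3 gives C(18,3) = 816; x_4 ≥ 9 gives C(12,3) = 220. Together 2002.
Add back pairs where two caps are both exceeded: 84 + 120 + 4 + 364 + 56 + 84 = 712.
Subtract triples: 20 + 0 + 0 + 10 = 30.
By inclusion–exclusion the count is 1330 − 2002 + 712 − 30 = 10.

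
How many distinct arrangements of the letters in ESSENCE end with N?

With the last slot taken by N, it remains to arrange the other 6 letters (ESSECE).
Those 6 letters have E appearing 3 times and S appearing twice, giving (6)!/(3!·2!) = 60.

60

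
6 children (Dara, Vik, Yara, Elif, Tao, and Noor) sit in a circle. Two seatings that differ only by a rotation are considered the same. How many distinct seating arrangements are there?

120

Seat Dara anywhere (absorbing the rotational symmetry), then permute the other 5: (5)! = 120.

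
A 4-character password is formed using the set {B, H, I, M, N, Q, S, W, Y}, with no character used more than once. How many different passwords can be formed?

3024

Choose and order 4 of the 9 symbols: the first character has 9 options, the next 8, then 7, 6.
That product is 9 × 8 × 7 × 6 = 3024.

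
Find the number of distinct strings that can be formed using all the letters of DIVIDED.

420

DIVIDED has 7 letters with D appearing 3 times and I appearing twice.
The number of distinct arrangements is 7!/(3!·2!) = 5040/12 = 420.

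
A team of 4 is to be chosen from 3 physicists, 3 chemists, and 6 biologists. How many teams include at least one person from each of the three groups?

243

Unrestricted: C(12,4) = 495 ways to pick any 4 of the 12.
Subtract selections that omit an entire group: no physicists → C(9,4) = 126; no chemists → C(9,4) = 126; no biologists → C(6,4) = 15.
Add back selections omitting two groups (i.e. drawn from a single group): C(3,4) + C(3,4) + C(6,4) = 15.
By inclusion–exclusion: 495 − 267 + 15 = 243.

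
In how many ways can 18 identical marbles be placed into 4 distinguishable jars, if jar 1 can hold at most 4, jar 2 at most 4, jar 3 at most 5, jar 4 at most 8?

Ignoring the caps, the number of non-negative solutions to x_1+…+x_4 = 18 is C(21,3) = 1330.
Subtract solutions that violate a single cap (substitute x_i' = x_i − (cap_i+1)): x_1 ≥ 5 gives C(16,3) = 560; x_2 ≥ 5 gives C(16,3) = 560; x_3 ≥ 6 gives C(15,3) = 455; x_4 ≥ 9 gives C(12,3) = 220. Together 1795.
Add back pairs where two caps are both exceeded: 165 + 120 + 35 + 120 + 35 + 20 = 495.
Subtract triples: 10 + 0 + 0 + 0 = 10.
By inclusion–exclusion the count is 1330 − 1795 + 495 − 10 = 20.

20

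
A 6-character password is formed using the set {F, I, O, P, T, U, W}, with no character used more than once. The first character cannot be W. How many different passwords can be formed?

The first character has 7−1 = 6 choices (anything except W).
The remaining 5 characters are filled from the other 6 symbols without repetition: 6 × 5 × 4 × 3 × 2 = 720.
Total: 6 × 720 = 4320.

4320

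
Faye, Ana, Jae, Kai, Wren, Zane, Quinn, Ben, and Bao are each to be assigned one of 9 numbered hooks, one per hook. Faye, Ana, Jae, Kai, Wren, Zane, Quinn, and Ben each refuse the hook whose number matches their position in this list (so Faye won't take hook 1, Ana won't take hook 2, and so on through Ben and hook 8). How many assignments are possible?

148329

Let Aᵢ (for 1 ≤ i ≤ 8) be the placements that put person i in their forbidden hook. Any j of these fix j positions, leaving (9−j)! ways to fill the rest, and there are C(8,j) ways to pick which j.
By inclusion–exclusion, the number of valid placements is Σ_{j=0}^{8} (−1)^j C(8,j)·(9−j)!.
Computing: 362880 − 322560 + 141120 − 40320 + 8400 − 1344 + 168 − 16 + 1 = 148329.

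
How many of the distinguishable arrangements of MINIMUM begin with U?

Fix U in the first position and arrange the remaining 6 letters.
Those 6 letters have I appearing twice and M appearing 3 times, giving (6)!/(3!·2!) = 60.

60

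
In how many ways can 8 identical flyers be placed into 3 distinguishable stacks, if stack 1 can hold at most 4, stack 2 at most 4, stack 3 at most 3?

10

Without the upper bounds there are C(10,2) = 45 ways to split 8 among 3 stacks.
Subtract solutions that violate a single cap (substitute x_i' = x_i − (cap_i+1)): x_1 ≥ 5 gives C(5,2) = 10; x_2 ≥ 5 gives C(5,2) = 10; x_3 ≥ 4 gives C(6,2) = 15. Together 35.
No two caps can be exceeded simultaneously, so the pair terms are all 0.
By inclusion–exclusion the count is 45 − 35 + 0 = 10.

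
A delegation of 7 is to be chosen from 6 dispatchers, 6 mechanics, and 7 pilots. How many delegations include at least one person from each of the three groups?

Total 7-person selections from all 19: C(19,7) = 50388.
Selections missing a whole group: no dispatchers → C(13,7) = 1716; no mechanics → C(13,7) = 1716; no pilots → C(12,7) = 792.
Add back selections omitting two groups (i.e. drawn from a single group): C(6,7) + C(6,7) + C(7,7) = 1.
By inclusion–exclusion: 50388 − 4224 + 1 = 46165.

46165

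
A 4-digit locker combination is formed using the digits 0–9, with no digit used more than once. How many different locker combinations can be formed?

5040

Choose and order 4 of the 10 symbols: the first digit has 10 options, the next 9, then 8, 7.
That product is 10 × 9 × 8 × 7 = 5040.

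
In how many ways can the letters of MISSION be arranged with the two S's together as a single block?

360

Treat the 2 copies of S as a single block. The multiset to arrange is then {SS, I, I, M, N, O}, 6 items in all.
That gives (6)!/(2!) = 360 arrangements.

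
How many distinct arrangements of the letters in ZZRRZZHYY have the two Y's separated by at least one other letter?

Total arrangements of ZZRRZZHYY: 9!/(4!·2!·2!) = 3780.
Arrangements with the Y's together: treat YY as one letter, giving (8)!/(4!·2!) = 840.
Hence 3780 − 840 = 2940.

2940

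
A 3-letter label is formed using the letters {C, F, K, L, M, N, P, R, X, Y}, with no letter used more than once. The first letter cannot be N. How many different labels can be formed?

648

The first letter has 10−1 = 9 choices (anything except N).
The remaining 2 letters are filled from the other 9 symbols without repetition: 9 × 8 = 72.
Total: 9 × 72 = 648.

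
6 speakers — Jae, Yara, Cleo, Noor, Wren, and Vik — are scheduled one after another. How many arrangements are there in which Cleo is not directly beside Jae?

There are 6! = 720 arrangements in all. If Cleo and Jae are adjacent, merging them into one block gives 2·(5)! = 240 arrangements.
Complementary counting: 720 − 240 = 480.

480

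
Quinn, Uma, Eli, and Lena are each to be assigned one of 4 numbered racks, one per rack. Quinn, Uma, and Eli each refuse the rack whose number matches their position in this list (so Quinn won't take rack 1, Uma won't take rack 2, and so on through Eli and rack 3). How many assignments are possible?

Let Aᵢ (for i ∈ {1, 2, 3}) be the placements that put person i in their forbidden rack. Any j of these fix j positions, leaving (4−j)! ways to fill the rest, and there are C(3,j) ways to pick which j.
By inclusion–exclusion, the number of valid placements is Σ_{j=0}^{3} (−1)^j C(3,j)·(4−j)!.
Computing: 24 − 18 + 6 − 1 = 11.

11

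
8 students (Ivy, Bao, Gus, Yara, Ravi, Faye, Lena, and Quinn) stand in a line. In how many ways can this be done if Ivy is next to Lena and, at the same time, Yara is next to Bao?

Treat {Ivy,Lena} as one block (2 orders) and {Yara,Bao} as another (2 orders).
That leaves 6 units to arrange: 2 × 2 × 6! = 4 × 720 = 2880.

2880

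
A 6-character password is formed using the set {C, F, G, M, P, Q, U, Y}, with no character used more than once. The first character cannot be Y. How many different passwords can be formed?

The first character has 8−1 = 7 choices (anything except Y).
The remaining 5 characters are filled from the other 7 symbols without repetition: 7 × 6 × 5 × 4 × 3 = 2520.
Total: 7 × 2520 = 17640.

17640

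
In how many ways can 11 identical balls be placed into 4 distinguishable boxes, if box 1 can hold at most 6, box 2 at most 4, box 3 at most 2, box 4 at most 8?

94

Ignoring the caps, the number of non-negative solutions to x_1+…+x_4 = 11 is C(14,3) = 364.
Subtract solutions that violate a single cap (substitute x_i' = x_i − (cap_i+1)): x_1 ≥ 7 gives C(7,3) = 35; x_2 ≥ 5 gives C(9,3) = 84; x_3 ≥ 3 gives C(11,3) = 165; x_4 ≥ 9 gives C(5,3) = 10. Together 294.
Add back pairs where two caps are both exceeded: 0 + 4 + 0 + 20 + 0 + 0 = 24.
By inclusion–exclusion the count is 364 − 294 + 24 = 94.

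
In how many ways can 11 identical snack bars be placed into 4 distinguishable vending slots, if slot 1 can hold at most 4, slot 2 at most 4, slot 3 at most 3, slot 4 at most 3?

Without the upper bounds there are C(14,3) = 364 ways to split 11 among 4 vending slots.
Subtract solutions that violate a single cap (substitute x_i' = x_i − (cap_i+1)): x_1 ≥ 5 gives C(9,3) = 84; x_2 ≥ 5 gives C(9,3) = 84; x_3 ≥ 4 gives C(10,3) = 120; x_4 ≥ 4 gives C(10,3) = 120. Together 408.
Add back pairs where two caps are both exceeded: 4 + 10 + 10 + 10 + 10 + 20 = 64.
By inclusion–exclusion the count is 364 − 408 + 64 = 20.

20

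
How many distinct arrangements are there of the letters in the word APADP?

The 5 letters of APADP have repeats: A appearing twice and P appearing twice.
So there are 5! / (2!·2!) = 30 distinguishable arrangements.

30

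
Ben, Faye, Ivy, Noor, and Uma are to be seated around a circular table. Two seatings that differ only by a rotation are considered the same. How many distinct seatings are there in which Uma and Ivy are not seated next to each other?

12

Without the restriction there are (4)! = 24 seatings.
Seatings with Uma beside Ivy: treat them as a block with 2 internal orders, giving 2 × (3)! = 12.
Subtracting, 24 − 12 = 12.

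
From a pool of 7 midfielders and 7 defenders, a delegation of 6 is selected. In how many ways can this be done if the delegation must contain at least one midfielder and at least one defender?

Total 6-person selections from all 14: C(14,6) = 3003.
Subtract selections that omit an entire group: no midfielders → C(7,6) = 7; no defenders → C(7,6) = 7.
Both groups omitted at once is impossible, so 3003 − 14 = 2989.

2989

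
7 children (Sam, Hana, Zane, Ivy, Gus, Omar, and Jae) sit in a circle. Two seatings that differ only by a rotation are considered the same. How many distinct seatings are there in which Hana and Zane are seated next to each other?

Treat {Hana, Zane} as one unit (2 internal orders) and seat the resulting 6 units around the table: (5)! circular arrangements.
So 2 × (5)! = 2 × 120 = 240.

240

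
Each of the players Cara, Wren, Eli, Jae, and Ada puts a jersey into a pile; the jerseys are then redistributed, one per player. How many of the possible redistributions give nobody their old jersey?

44

This is the derangement count D_5: permutations of 5 items with no fixed point.
By inclusion–exclusion this is Σ_{j=0}^{5} (−1)^j C(5,j)·(5−j)!.
Computing: 120 − 120 + 60 − 20 + 5 − 1 = 44.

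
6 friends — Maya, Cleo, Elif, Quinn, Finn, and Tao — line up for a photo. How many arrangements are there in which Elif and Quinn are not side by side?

480

Of the 6! = 720 arrangements, those with Elif and Quinn adjacent number 2 × 5! = 240 (treat the pair as a block with 2 internal orders).
Complementary counting: 720 − 240 = 480.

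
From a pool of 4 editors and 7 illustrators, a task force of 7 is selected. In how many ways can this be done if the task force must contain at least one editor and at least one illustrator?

329

Unrestricted: C(11,7) = 330 ways to pick any 7 of the 11.
Selections missing a whole group: no editors → C(7,7) = 1; no illustrators → C(4,7) = 0.
Both groups omitted at once is impossible, so 330 − 1 = 329.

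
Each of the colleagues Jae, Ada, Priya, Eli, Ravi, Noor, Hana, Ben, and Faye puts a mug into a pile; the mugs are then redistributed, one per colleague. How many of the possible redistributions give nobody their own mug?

133496

Count assignments avoiding every fixed point. For any j of the 9 colleagues fixed to their own mug, the other 9−j can be arranged in (9−j)! ways.
By inclusion–exclusion this is Σ_{j=0}^{9} (−1)^j C(9,j)·(9−j)!.
Computing: 362880 − 362880 + 181440 − 60480 + 15120 − 3024 + 504 − 72 + 9 − 1 = 133496.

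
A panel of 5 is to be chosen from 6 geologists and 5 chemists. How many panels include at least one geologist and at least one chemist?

455

Total 5-person selections from all 11: C(11,5) = 462.
Selections missing a whole group: no geologists → C(5,5) = 1; no chemists → C(6,5) = 6.
Both groups omitted at once is impossible, so 462 − 7 = 455.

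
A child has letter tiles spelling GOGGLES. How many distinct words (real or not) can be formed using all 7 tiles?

840

GOGGLES has 7 letters with G appearing 3 times.
The number of distinct arrangements is 7!/(3!) = 5040/6 = 840.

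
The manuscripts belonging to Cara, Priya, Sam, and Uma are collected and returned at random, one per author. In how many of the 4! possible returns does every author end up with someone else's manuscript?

Let Aᵢ be the assignments in which author i gets their own manuscript. We want the size of the complement of A₁∪…∪A_4.
By inclusion–exclusion this is Σ_{j=0}^{4} (−1)^j C(4,j)·(4−j)!.
Computing: 24 − 24 + 12 − 4 + 1 = 9.

9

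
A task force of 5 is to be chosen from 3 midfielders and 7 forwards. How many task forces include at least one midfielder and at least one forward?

231

Total 5-person selections from all 10: C(10,5) = 252.
Subtract selections that omit an entire group: no midfielders → C(7,5) = 21; no forwards → C(3,5) = 0.
Both groups omitted at once is impossible, so 252 − 21 = 231.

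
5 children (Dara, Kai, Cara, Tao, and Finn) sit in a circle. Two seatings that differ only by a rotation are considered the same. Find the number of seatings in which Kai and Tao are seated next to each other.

12

Glue Kai and Tao into a block (2 internal orders). Seating 4 units around a circle gives (3)! arrangements.
So 2 × (3)! = 2 × 6 = 12.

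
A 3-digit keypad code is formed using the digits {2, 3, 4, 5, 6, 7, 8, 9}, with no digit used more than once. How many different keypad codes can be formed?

This is a permutation of 3 out of 8: P(8,3) = 8!/5!.
That product is 8 × 7 × 6 = 336.

336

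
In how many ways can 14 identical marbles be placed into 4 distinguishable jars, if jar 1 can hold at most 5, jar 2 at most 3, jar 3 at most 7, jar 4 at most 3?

Ignoring the caps, the number of non-negative solutions to x_1+…+x_4 = 14 is C(17,3) = 680.
Subtract solutions that violate a single cap (substitute x_i' = x_i − (cap_i+1)): x_1 ≥ 6 gives C(11,3) = 165; x_2 ≥ 4 gives C(13,3) = 286; x_3 ≥ 8 gives C(9,3) = 84; x_4 ≥ 4 gives C(13,3) = 286. Together 821.
Add back pairs where two caps are both exceeded: 35 + 1 + 35 + 10 + 84 + 10 = 175.
Subtract triples: 0 + 1 + 0 + 0 = 1.
By inclusion–exclusion the count is 680 − 821 + 175 − 1 = 33.

33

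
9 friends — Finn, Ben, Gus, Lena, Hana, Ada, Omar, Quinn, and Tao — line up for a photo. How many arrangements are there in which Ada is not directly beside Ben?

There are 9! = 362880 arrangements in all. If Ada and Ben are adjacent, merging them into one block gives 2·(8)! = 80640 arrangements.
So 362880 − 80640 = 282240 arrangements keep them apart.

282240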